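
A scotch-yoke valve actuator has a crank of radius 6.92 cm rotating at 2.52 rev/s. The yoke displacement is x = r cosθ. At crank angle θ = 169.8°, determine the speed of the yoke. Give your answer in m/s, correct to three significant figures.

ω = 15.83 rad/s (from 2.52 rev/s).
x = r cosθ ⇒ ẋ = −rω sinθ.
|v| = rω|sinθ| = 0.0692·15.83·|sin 169.8°| = 0.19403 m/s.

0.194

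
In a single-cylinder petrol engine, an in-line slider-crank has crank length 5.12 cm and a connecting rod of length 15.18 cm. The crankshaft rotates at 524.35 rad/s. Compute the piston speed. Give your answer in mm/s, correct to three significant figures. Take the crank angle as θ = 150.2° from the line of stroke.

9380

ω = 524.4 rad/s
For an in-line slider-crank, x = r cosθ + √(L² − r² sin²θ), so v = −rω sinθ·[1 + r cosθ/√(L² − r² sin²θ)].
With r = 0.0512 m, L = 0.1518 m, θ = 150.2°: √(L² − r² sin²θ) = 0.14965 m.
v = −0.0512·524.4·0.49697·[1 + 0.0512·-0.86777/0.14965] = -9.381 m/s.
|v| = 9.381 m/s = 9381 mm/s.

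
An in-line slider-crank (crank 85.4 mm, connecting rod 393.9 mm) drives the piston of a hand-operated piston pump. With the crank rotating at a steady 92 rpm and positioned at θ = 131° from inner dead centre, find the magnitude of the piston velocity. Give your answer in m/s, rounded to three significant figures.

0.531

ω = 2π·92/60 = 9.634 rad/s
For an in-line slider-crank, x = r cosθ + √(L² − r² sin²θ), so v = −rω sinθ·[1 + r cosθ/√(L² − r² sin²θ)].
With r = 0.0854 m, L = 0.3939 m, θ = 131°: √(L² − r² sin²θ) = 0.38859 m.
v = −0.0854·9.634·0.75471·[1 + 0.0854·-0.65606/0.38859] = -0.53142 m/s.
|v| = 0.53142 m/s.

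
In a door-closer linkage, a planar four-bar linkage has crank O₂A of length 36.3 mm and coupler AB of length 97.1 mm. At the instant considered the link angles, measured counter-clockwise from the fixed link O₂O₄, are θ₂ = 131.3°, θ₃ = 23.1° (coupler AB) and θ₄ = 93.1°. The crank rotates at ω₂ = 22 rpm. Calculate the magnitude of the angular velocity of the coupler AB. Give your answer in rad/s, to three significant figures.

0.567

ω₂ = 2.304 rad/s (from 22 rpm).
Differentiating the loop-closure r₂e^{iθ₂}+r₃e^{iθ₃}=r₁+r₄e^{iθ₄} gives r₂ω₂e^{iθ₂}+r₃ω₃e^{iθ₃}=r₄ω₄e^{iθ₄}.
Eliminating the other unknown: ω₃ = r₂ω₂ sin(θ₄−θ₂) / [r₃ sin(θ₃−θ₄)].
Numerator sine = -0.61841; denominator sine = -0.93969.
Result = 0.0363·2.304·(-0.61841) / (0.0971·(-0.93969)) = +0.5668 rad/s; magnitude 0.5668 rad/s.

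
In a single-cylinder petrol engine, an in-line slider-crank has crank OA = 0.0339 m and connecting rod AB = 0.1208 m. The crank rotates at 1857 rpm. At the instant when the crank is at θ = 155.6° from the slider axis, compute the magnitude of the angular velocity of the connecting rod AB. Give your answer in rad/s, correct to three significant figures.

50.0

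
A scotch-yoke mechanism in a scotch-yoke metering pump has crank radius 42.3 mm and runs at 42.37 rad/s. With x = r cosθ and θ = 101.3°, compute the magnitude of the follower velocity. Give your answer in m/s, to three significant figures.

ω = 42.37 rad/s
x = r cosθ ⇒ ẋ = −rω sinθ.
|v| = rω|sinθ| = 0.0423·42.37·|sin 101.3°| = 1.7575 m/s.

1.76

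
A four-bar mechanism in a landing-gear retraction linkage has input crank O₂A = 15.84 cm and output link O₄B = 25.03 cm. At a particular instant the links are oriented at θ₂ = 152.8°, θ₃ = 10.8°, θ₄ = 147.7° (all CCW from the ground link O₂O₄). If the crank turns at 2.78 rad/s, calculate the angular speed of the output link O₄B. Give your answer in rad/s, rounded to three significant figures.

1.59

ω₂ = 2.78 rad/s
Differentiating the loop-closure r₂e^{iθ₂}+r₃e^{iθ₃}=r₁+r₄e^{iθ₄} gives r₂ω₂e^{iθ₂}+r₃ω₃e^{iθ₃}=r₄ω₄e^{iθ₄}.
Eliminating the other unknown: ω₄ = r₂ω₂ sin(θ₂−θ₃) / [r₄ sin(θ₄−θ₃)].
Numerator sine = +0.61566; denominator sine = +0.68327.
Result = 0.1584·2.78·(+0.61566) / (0.2503·(+0.68327)) = +1.5852 rad/s; magnitude 1.5852 rad/s.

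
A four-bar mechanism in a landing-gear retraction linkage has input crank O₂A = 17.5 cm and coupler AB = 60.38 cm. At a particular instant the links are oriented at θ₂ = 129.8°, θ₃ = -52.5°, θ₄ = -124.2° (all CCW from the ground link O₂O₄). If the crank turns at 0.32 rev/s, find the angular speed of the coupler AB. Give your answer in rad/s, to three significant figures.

ω₂ = 2.011 rad/s (from 0.32 rev/s).
Differentiating the loop-closure r₂e^{iθ₂}+r₃e^{iθ₃}=r₁+r₄e^{iθ₄} gives r₂ω₂e^{iθ₂}+r₃ω₃e^{iθ₃}=r₄ω₄e^{iθ₄}.
Eliminating the other unknown: ω₃ = r₂ω₂ sin(θ₄−θ₂) / [r₃ sin(θ₃−θ₄)].
Numerator sine = +0.96126; denominator sine = +0.94943.
Result = 0.175·2.011·(+0.96126) / (0.6038·(+0.94943)) = +0.59 rad/s; magnitude 0.59 rad/s.

0.590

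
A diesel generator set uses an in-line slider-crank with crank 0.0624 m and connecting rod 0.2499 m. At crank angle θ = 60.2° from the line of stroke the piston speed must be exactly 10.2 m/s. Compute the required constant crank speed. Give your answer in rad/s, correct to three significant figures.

167

For an in-line slider-crank, |v_piston| = rω|sinθ|·[1 + r cosθ/√(L² − r² sin²θ)].
With r = 0.0624 m, L = 0.2499 m, θ = 60.2°: the bracketed kinematic factor |dx/dθ| = 0.061032 m.
ω = v/|dx/dθ| = 10.2/0.061032 = 167.13 rad/s.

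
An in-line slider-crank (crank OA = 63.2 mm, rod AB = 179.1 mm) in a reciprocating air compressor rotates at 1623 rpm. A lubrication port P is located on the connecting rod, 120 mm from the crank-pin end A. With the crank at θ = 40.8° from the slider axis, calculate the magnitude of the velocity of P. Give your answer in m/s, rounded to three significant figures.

8.73

ω = 170 rad/s.  Crank-pin speed |V_A| = rω = 10.741 m/s, perpendicular to OA.
Rod angle: sinφ = −(r/L) sinθ ⇒ φ = -13.331°; ω_rod = −rω cosθ/√(L²−r²sin²θ) = -46.658 rad/s.
V_P = V_A + ω_rod × AP, with AP = 0.12 m along the rod.
Components: V_Px = −rω sinθ − a·ω_rod·sinφ = -8.3097 m/s;  V_Py = rω cosθ + a·ω_rod·cosφ = +2.6832 m/s.
|V_P| = √(V_Px² + V_Py²) = 8.7321 m/s.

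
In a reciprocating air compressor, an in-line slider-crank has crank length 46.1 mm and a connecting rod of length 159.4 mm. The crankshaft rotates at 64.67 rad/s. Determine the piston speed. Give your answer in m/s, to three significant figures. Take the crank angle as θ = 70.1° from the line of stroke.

3.09

ω = 64.67 rad/s
For an in-line slider-crank, x = r cosθ + √(L² − r² sin²θ), so v = −rω sinθ·[1 + r cosθ/√(L² − r² sin²θ)].
With r = 0.0461 m, L = 0.1594 m, θ = 70.1°: √(L² − r² sin²θ) = 0.15339 m.
v = −0.0461·64.67·0.94029·[1 + 0.0461·0.34038/0.15339] = -3.09 m/s.
|v| = 3.09 m/s.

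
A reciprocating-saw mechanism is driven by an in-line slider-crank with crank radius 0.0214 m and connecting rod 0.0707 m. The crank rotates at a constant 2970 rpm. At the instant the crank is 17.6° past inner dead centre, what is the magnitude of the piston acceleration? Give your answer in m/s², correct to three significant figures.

ω = 2π·2970/60 = 311 rad/s
x(θ) = r cosθ + √(L² − r² sin²θ); with ω constant, a = ω²·d²x/dθ².
d²x/dθ² = −r cosθ − r²(cos2θ)/√u − r⁴ sin²2θ/(4u^{3/2}),  u = L² − r² sin²θ = 0.00495662 m².
Substituting r = 0.0214 m, L = 0.0707 m, θ = 17.6°: d²x/dθ² = -0.025764 m.
a = ω²·d²x/dθ² = (311)²·(-0.025764) = -2492.2 m/s²;  |a| = 2492.2 m/s².

2490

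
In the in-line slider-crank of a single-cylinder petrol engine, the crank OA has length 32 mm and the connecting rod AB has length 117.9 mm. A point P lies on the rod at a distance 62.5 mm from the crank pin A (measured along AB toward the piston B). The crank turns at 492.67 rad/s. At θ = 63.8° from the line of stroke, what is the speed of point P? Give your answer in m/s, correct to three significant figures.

15.4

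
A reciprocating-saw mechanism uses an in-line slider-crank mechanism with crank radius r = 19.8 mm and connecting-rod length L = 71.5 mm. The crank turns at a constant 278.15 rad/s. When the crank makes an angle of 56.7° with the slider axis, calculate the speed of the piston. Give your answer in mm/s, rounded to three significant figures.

5320

ω = 278.1 rad/s
For an in-line slider-crank, x = r cosθ + √(L² − r² sin²θ), so v = −rω sinθ·[1 + r cosθ/√(L² − r² sin²θ)].
With r = 0.0198 m, L = 0.0715 m, θ = 56.7°: √(L² − r² sin²θ) = 0.069558 m.
v = −0.0198·278.1·0.83581·[1 + 0.0198·0.54902/0.069558] = -5.3225 m/s.
|v| = 5.3225 m/s = 5322.5 mm/s.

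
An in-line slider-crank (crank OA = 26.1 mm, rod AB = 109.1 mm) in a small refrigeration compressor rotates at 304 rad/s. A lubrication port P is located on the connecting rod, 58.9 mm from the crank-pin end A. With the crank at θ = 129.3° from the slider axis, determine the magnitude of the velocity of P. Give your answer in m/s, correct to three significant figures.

ω = 304 rad/s.  Crank-pin speed |V_A| = rω = 7.9344 m/s, perpendicular to OA.
Rod angle: sinφ = −(r/L) sinθ ⇒ φ = -10.668°; ω_rod = −rω cosθ/√(L²−r²sin²θ) = +46.873 rad/s.
V_P = V_A + ω_rod × AP, with AP = 0.0589 m along the rod.
Components: V_Px = −rω sinθ − a·ω_rod·sinφ = -5.6289 m/s;  V_Py = rω cosθ + a·ω_rod·cosφ = -2.3124 m/s.
|V_P| = √(V_Px² + V_Py²) = 6.0853 m/s.

6.09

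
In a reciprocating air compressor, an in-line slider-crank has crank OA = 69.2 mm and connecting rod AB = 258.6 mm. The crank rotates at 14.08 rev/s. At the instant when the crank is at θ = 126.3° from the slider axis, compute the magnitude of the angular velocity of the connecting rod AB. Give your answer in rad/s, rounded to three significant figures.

14.4

ω = 88.47 rad/s (converted from 14.08 rev/s).
The rod makes angle φ with the slider axis where L sinφ = r sinθ; differentiating, L cosφ·φ̇ = r ω cosθ.
L cosφ = √(L² − r² sin²θ) = 0.25251 m.
|ω_rod| = r ω |cosθ| / √(L² − r² sin²θ) = 0.0692·88.47·0.59201/0.25251 = 14.353 rad/s.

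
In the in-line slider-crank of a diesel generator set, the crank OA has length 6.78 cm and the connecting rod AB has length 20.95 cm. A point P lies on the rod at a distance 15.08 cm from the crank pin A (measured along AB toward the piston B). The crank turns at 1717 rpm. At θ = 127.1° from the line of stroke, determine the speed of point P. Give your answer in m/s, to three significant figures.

8.56

ω = 179.8 rad/s.  Crank-pin speed |V_A| = rω = 12.191 m/s, perpendicular to OA.
Rod angle: sinφ = −(r/L) sinθ ⇒ φ = -14.959°; ω_rod = −rω cosθ/√(L²−r²sin²θ) = +36.332 rad/s.
V_P = V_A + ω_rod × AP, with AP = 0.1508 m along the rod.
Components: V_Px = −rω sinθ − a·ω_rod·sinφ = -8.3089 m/s;  V_Py = rω cosθ + a·ω_rod·cosφ = -2.0604 m/s.
|V_P| = √(V_Px² + V_Py²) = 8.5606 m/s.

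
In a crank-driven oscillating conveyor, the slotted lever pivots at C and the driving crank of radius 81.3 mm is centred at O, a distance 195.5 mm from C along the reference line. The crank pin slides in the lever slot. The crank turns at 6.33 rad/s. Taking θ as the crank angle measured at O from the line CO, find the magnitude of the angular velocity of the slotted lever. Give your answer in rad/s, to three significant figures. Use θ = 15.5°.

1.84

ω = 6.33 rad/s
Crank pin A relative to C: A = (d + r cosθ, r sinθ); lever angle φ = atan2(r sinθ, d + r cosθ).
Differentiating tanφ: φ̇ = rω(d cosθ + r)/(d² + r² + 2dr cosθ).
d² + r² + 2dr cosθ = |CA|² = 0.0754621 m²;  d cosθ + r = +0.26969 m.
|ω_lever| = |0.0813·6.33·+0.26969| / 0.0754621 = 1.8392 rad/s.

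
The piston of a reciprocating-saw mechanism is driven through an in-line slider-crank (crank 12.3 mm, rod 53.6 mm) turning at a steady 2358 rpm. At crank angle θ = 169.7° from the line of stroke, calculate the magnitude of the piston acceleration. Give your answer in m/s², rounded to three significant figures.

576

ω = 2π·2358/60 = 246.9 rad/s
x(θ) = r cosθ + √(L² − r² sin²θ); with ω constant, a = ω²·d²x/dθ².
d²x/dθ² = −r cosθ − r²(cos2θ)/√u − r⁴ sin²2θ/(4u^{3/2}),  u = L² − r² sin²θ = 0.00286812 m².
Substituting r = 0.0123 m, L = 0.0536 m, θ = 169.7°: d²x/dθ² = +0.0094528 m.
a = ω²·d²x/dθ² = (246.9)²·(+0.0094528) = +576.38 m/s²;  |a| = 576.38 m/s².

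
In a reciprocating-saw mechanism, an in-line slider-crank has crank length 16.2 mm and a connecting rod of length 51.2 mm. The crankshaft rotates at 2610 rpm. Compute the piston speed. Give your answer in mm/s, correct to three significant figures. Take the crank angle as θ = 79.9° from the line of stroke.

4610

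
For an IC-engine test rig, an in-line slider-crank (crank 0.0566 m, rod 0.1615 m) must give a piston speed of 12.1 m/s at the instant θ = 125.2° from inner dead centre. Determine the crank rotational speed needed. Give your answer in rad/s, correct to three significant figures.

332

For an in-line slider-crank, |v_piston| = rω|sinθ|·[1 + r cosθ/√(L² − r² sin²θ)].
With r = 0.0566 m, L = 0.1615 m, θ = 125.2°: the bracketed kinematic factor |dx/dθ| = 0.036498 m.
ω = v/|dx/dθ| = 12.1/0.036498 = 331.52 rad/s.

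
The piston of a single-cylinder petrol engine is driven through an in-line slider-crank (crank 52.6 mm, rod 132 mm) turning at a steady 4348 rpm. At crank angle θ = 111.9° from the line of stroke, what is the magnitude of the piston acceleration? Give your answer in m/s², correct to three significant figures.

ω = 2π·4348/60 = 455.3 rad/s
x(θ) = r cosθ + √(L² − r² sin²θ); with ω constant, a = ω²·d²x/dθ².
d²x/dθ² = −r cosθ − r²(cos2θ)/√u − r⁴ sin²2θ/(4u^{3/2}),  u = L² − r² sin²θ = 0.0150422 m².
Substituting r = 0.0526 m, L = 0.132 m, θ = 111.9°: d²x/dθ² = +0.035404 m.
a = ω²·d²x/dθ² = (455.3)²·(+0.035404) = +7339.9 m/s²;  |a| = 7339.9 m/s².

7340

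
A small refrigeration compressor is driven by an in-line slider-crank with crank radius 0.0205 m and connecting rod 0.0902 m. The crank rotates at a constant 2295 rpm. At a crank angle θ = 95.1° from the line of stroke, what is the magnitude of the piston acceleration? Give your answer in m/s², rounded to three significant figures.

ω = 2π·2295/60 = 240.3 rad/s
x(θ) = r cosθ + √(L² − r² sin²θ); with ω constant, a = ω²·d²x/dθ².
d²x/dθ² = −r cosθ − r²(cos2θ)/√u − r⁴ sin²2θ/(4u^{3/2}),  u = L² − r² sin²θ = 0.00771911 m².
Substituting r = 0.0205 m, L = 0.0902 m, θ = 95.1°: d²x/dθ² = +0.006528 m.
a = ω²·d²x/dθ² = (240.3)²·(+0.006528) = +377.05 m/s²;  |a| = 377.05 m/s².

377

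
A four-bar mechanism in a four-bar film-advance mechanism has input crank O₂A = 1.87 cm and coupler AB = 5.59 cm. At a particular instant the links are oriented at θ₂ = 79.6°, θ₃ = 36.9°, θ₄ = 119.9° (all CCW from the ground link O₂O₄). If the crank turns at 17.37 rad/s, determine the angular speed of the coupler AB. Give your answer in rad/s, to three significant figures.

ω₂ = 17.37 rad/s
Differentiating the loop-closure r₂e^{iθ₂}+r₃e^{iθ₃}=r₁+r₄e^{iθ₄} gives r₂ω₂e^{iθ₂}+r₃ω₃e^{iθ₃}=r₄ω₄e^{iθ₄}.
Eliminating the other unknown: ω₃ = r₂ω₂ sin(θ₄−θ₂) / [r₃ sin(θ₃−θ₄)].
Numerator sine = +0.64679; denominator sine = -0.99255.
Result = 0.0187·17.37·(+0.64679) / (0.0559·(-0.99255)) = -3.7865 rad/s; magnitude 3.7865 rad/s.

3.79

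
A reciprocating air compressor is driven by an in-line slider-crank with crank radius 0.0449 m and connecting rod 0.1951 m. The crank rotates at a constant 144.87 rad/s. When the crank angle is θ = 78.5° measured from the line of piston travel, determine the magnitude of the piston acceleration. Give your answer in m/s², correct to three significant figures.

ω = 144.9 rad/s
x(θ) = r cosθ + √(L² − r² sin²θ); with ω constant, a = ω²·d²x/dθ².
d²x/dθ² = −r cosθ − r²(cos2θ)/√u − r⁴ sin²2θ/(4u^{3/2}),  u = L² − r² sin²θ = 0.0361281 m².
Substituting r = 0.0449 m, L = 0.1951 m, θ = 78.5°: d²x/dθ² = +0.00078908 m.
a = ω²·d²x/dθ² = (144.9)²·(+0.00078908) = +16.561 m/s²;  |a| = 16.561 m/s².

16.6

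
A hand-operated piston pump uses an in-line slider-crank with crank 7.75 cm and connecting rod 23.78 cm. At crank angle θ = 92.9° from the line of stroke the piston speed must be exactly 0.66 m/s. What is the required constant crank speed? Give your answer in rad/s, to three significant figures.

For an in-line slider-crank, |v_piston| = rω|sinθ|·[1 + r cosθ/√(L² − r² sin²θ)].
With r = 0.0775 m, L = 0.2378 m, θ = 92.9°: the bracketed kinematic factor |dx/dθ| = 0.076051 m.
ω = v/|dx/dθ| = 0.66/0.076051 = 8.6784 rad/s.

8.68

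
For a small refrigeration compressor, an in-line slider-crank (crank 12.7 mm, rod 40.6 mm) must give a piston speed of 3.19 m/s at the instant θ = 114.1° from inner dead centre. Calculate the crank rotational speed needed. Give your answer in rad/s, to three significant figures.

317

For an in-line slider-crank, |v_piston| = rω|sinθ|·[1 + r cosθ/√(L² − r² sin²θ)].
With r = 0.0127 m, L = 0.0406 m, θ = 114.1°: the bracketed kinematic factor |dx/dθ| = 0.010048 m.
ω = v/|dx/dθ| = 3.19/0.010048 = 317.48 rad/s.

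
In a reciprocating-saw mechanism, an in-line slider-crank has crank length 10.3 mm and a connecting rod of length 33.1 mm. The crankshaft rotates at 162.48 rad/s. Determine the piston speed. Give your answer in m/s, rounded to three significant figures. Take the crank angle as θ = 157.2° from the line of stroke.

ω = 162.5 rad/s
For an in-line slider-crank, x = r cosθ + √(L² − r² sin²θ), so v = −rω sinθ·[1 + r cosθ/√(L² − r² sin²θ)].
With r = 0.0103 m, L = 0.0331 m, θ = 157.2°: √(L² − r² sin²θ) = 0.032858 m.
v = −0.0103·162.5·0.38752·[1 + 0.0103·-0.92186/0.032858] = -0.46112 m/s.
|v| = 0.46112 m/s.

0.461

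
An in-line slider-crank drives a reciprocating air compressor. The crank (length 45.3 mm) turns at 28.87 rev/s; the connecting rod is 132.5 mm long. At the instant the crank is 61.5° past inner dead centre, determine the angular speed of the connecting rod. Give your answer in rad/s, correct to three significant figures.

ω = 181.4 rad/s (converted from 28.87 rev/s).
The rod makes angle φ with the slider axis where L sinφ = r sinθ; differentiating, L cosφ·φ̇ = r ω cosθ.
L cosφ = √(L² − r² sin²θ) = 0.12638 m.
|ω_rod| = r ω |cosθ| / √(L² − r² sin²θ) = 0.0453·181.4·0.47716/0.12638 = 31.025 rad/s.

31.0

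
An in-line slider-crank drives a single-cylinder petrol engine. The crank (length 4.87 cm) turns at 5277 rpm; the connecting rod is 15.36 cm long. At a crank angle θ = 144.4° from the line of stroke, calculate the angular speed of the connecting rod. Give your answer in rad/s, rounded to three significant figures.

145

ω = 552.6 rad/s (converted from 5277 rpm).
The rod makes angle φ with the slider axis where L sinφ = r sinθ; differentiating, L cosφ·φ̇ = r ω cosθ.
L cosφ = √(L² − r² sin²θ) = 0.15096 m.
|ω_rod| = r ω |cosθ| / √(L² − r² sin²θ) = 0.0487·552.6·0.81310/0.15096 = 144.95 rad/s.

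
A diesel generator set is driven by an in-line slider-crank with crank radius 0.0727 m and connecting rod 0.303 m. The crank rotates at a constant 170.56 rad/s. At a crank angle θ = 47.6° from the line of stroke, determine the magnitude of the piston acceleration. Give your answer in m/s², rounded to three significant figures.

1390

ω = 170.6 rad/s
x(θ) = r cosθ + √(L² − r² sin²θ); with ω constant, a = ω²·d²x/dθ².
d²x/dθ² = −r cosθ − r²(cos2θ)/√u − r⁴ sin²2θ/(4u^{3/2}),  u = L² − r² sin²θ = 0.0889268 m².
Substituting r = 0.0727 m, L = 0.303 m, θ = 47.6°: d²x/dθ² = -0.047677 m.
a = ω²·d²x/dθ² = (170.6)²·(-0.047677) = -1386.9 m/s²;  |a| = 1386.9 m/s².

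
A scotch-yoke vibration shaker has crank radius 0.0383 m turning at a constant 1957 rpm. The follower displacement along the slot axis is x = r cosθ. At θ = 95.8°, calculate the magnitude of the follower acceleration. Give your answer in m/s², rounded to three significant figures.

ω = 204.9 rad/s (from 1957 rpm).
x = r cosθ ⇒ ẍ = −rω² cosθ (ω constant).
|a| = rω²|cosθ| = 0.0383·(204.9)²·|cos 95.8°| = 162.56 m/s².

163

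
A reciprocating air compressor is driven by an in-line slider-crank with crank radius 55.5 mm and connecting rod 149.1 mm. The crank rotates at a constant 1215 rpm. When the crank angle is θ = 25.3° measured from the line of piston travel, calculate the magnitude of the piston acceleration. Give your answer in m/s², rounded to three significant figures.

ω = 2π·1215/60 = 127.2 rad/s
x(θ) = r cosθ + √(L² − r² sin²θ); with ω constant, a = ω²·d²x/dθ².
d²x/dθ² = −r cosθ − r²(cos2θ)/√u − r⁴ sin²2θ/(4u^{3/2}),  u = L² − r² sin²θ = 0.0216682 m².
Substituting r = 0.0555 m, L = 0.1491 m, θ = 25.3°: d²x/dθ² = -0.063903 m.
a = ω²·d²x/dθ² = (127.2)²·(-0.063903) = -1034.5 m/s²;  |a| = 1034.5 m/s².

1030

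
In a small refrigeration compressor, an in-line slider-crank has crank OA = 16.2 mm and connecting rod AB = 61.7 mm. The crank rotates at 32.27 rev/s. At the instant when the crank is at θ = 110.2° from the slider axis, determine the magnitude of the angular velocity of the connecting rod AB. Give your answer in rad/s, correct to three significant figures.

ω = 202.8 rad/s (converted from 32.27 rev/s).
The rod makes angle φ with the slider axis where L sinφ = r sinθ; differentiating, L cosφ·φ̇ = r ω cosθ.
L cosφ = √(L² − r² sin²θ) = 0.059797 m.
|ω_rod| = r ω |cosθ| / √(L² − r² sin²θ) = 0.0162·202.8·0.34530/0.059797 = 18.967 rad/s.

19.0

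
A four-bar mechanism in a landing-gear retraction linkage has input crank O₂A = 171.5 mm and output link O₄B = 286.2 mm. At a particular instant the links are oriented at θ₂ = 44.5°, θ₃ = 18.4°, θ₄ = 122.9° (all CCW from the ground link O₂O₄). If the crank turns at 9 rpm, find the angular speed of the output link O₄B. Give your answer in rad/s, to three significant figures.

ω₂ = 0.9425 rad/s (from 9 rpm).
Differentiating the loop-closure r₂e^{iθ₂}+r₃e^{iθ₃}=r₁+r₄e^{iθ₄} gives r₂ω₂e^{iθ₂}+r₃ω₃e^{iθ₃}=r₄ω₄e^{iθ₄}.
Eliminating the other unknown: ω₄ = r₂ω₂ sin(θ₂−θ₃) / [r₄ sin(θ₄−θ₃)].
Numerator sine = +0.43994; denominator sine = +0.96815.
Result = 0.1715·0.9425·(+0.43994) / (0.2862·(+0.96815)) = +0.25664 rad/s; magnitude 0.25664 rad/s.

0.257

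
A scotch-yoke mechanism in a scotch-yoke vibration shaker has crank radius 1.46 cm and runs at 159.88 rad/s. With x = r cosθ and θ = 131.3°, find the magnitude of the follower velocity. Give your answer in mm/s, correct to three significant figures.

1750

ω = 159.9 rad/s
x = r cosθ ⇒ ẋ = −rω sinθ.
|v| = rω|sinθ| = 0.0146·159.9·|sin 131.3°| = 1.7536 m/s = 1753.6 mm/s.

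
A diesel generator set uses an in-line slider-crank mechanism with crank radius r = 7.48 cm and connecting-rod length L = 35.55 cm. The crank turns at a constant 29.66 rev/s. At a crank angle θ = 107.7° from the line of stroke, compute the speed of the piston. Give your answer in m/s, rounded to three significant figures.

12.4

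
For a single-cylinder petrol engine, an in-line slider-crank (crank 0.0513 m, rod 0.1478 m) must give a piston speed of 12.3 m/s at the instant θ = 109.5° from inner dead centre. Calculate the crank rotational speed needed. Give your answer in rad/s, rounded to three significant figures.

290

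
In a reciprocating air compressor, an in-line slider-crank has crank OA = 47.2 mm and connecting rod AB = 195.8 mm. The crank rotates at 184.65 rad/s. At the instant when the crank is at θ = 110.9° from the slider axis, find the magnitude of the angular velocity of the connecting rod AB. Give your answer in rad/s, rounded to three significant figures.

ω = 184.7 rad/s
The rod makes angle φ with the slider axis where L sinφ = r sinθ; differentiating, L cosφ·φ̇ = r ω cosθ.
L cosφ = √(L² − r² sin²θ) = 0.19077 m.
|ω_rod| = r ω |cosθ| / √(L² − r² sin²θ) = 0.0472·184.7·0.35674/0.19077 = 16.298 rad/s.

16.3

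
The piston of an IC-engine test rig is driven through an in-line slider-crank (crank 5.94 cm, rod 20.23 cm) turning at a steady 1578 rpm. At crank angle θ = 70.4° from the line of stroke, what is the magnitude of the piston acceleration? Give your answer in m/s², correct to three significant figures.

165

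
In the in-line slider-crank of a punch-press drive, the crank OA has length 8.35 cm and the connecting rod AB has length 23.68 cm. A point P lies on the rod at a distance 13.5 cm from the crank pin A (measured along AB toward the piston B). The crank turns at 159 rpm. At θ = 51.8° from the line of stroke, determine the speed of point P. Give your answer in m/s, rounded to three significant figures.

ω = 16.65 rad/s.  Crank-pin speed |V_A| = rω = 1.3903 m/s, perpendicular to OA.
Rod angle: sinφ = −(r/L) sinθ ⇒ φ = -16.088°; ω_rod = −rω cosθ/√(L²−r²sin²θ) = -3.7788 rad/s.
V_P = V_A + ω_rod × AP, with AP = 0.135 m along the rod.
Components: V_Px = −rω sinθ − a·ω_rod·sinφ = -1.2339 m/s;  V_Py = rω cosθ + a·ω_rod·cosφ = +0.36962 m/s.
|V_P| = √(V_Px² + V_Py²) = 1.2881 m/s.

1.29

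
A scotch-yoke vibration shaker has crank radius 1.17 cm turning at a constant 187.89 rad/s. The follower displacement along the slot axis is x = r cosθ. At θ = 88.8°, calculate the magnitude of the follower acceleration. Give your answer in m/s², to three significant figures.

8.65

ω = 187.9 rad/s
x = r cosθ ⇒ ẍ = −rω² cosθ (ω constant).
|a| = rω²|cosθ| = 0.0117·(187.9)²·|cos 88.8°| = 8.6501 m/s².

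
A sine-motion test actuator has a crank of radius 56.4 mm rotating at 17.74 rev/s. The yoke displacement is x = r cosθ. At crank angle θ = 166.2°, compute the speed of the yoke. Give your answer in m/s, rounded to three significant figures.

1.50

ω = 111.5 rad/s (from 17.74 rev/s).
x = r cosθ ⇒ ẋ = −rω sinθ.
|v| = rω|sinθ| = 0.0564·111.5·|sin 166.2°| = 1.4996 m/s.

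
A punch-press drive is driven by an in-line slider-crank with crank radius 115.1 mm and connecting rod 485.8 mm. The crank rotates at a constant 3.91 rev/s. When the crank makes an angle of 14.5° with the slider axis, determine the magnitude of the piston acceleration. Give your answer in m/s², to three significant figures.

ω = 2π·3.91 = 24.57 rad/s
x(θ) = r cosθ + √(L² − r² sin²θ); with ω constant, a = ω²·d²x/dθ².
d²x/dθ² = −r cosθ − r²(cos2θ)/√u − r⁴ sin²2θ/(4u^{3/2}),  u = L² − r² sin²θ = 0.235171 m².
Substituting r = 0.1151 m, L = 0.4858 m, θ = 14.5°: d²x/dθ² = -0.13542 m.
a = ω²·d²x/dθ² = (24.57)²·(-0.13542) = -81.731 m/s²;  |a| = 81.731 m/s².

81.7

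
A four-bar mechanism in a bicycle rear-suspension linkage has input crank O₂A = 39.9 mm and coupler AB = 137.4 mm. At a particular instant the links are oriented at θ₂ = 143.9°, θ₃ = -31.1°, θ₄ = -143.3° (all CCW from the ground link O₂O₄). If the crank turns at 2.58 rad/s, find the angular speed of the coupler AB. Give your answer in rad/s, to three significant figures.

0.773

ω₂ = 2.58 rad/s
Differentiating the loop-closure r₂e^{iθ₂}+r₃e^{iθ₃}=r₁+r₄e^{iθ₄} gives r₂ω₂e^{iθ₂}+r₃ω₃e^{iθ₃}=r₄ω₄e^{iθ₄}.
Eliminating the other unknown: ω₃ = r₂ω₂ sin(θ₄−θ₂) / [r₃ sin(θ₃−θ₄)].
Numerator sine = +0.95528; denominator sine = +0.92587.
Result = 0.0399·2.58·(+0.95528) / (0.1374·(+0.92587)) = +0.77301 rad/s; magnitude 0.77301 rad/s.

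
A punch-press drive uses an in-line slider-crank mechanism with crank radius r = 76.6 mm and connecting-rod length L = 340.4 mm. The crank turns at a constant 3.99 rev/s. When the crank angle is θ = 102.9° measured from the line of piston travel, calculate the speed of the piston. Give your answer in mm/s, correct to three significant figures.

ω = 2π·3.99 = 25.07 rad/s
For an in-line slider-crank, x = r cosθ + √(L² − r² sin²θ), so v = −rω sinθ·[1 + r cosθ/√(L² − r² sin²θ)].
With r = 0.0766 m, L = 0.3404 m, θ = 102.9°: √(L² − r² sin²θ) = 0.33211 m.
v = −0.0766·25.07·0.97476·[1 + 0.0766·-0.22325/0.33211] = -1.7755 m/s.
|v| = 1.7755 m/s = 1775.5 mm/s.

1780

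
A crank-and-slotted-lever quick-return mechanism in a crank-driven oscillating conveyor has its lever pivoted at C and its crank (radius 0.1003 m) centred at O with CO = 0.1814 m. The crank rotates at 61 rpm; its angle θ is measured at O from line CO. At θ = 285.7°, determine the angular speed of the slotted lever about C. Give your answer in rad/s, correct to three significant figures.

1.81

ω = 6.388 rad/s (from 61 rpm).
Crank pin A relative to C: A = (d + r cosθ, r sinθ); lever angle φ = atan2(r sinθ, d + r cosθ).
Differentiating tanφ: φ̇ = rω(d cosθ + r)/(d² + r² + 2dr cosθ).
d² + r² + 2dr cosθ = |CA|² = 0.0528129 m²;  d cosθ + r = +0.14939 m.
|ω_lever| = |0.1003·6.388·+0.14939| / 0.0528129 = 1.8123 rad/s.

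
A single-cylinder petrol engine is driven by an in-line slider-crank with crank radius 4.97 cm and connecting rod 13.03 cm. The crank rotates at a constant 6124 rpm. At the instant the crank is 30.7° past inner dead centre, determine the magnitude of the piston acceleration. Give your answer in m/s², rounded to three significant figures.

21600

ω = 2π·6124/60 = 641.3 rad/s
x(θ) = r cosθ + √(L² − r² sin²θ); with ω constant, a = ω²·d²x/dθ².
d²x/dθ² = −r cosθ − r²(cos2θ)/√u − r⁴ sin²2θ/(4u^{3/2}),  u = L² − r² sin²θ = 0.0163343 m².
Substituting r = 0.0497 m, L = 0.1303 m, θ = 30.7°: d²x/dθ² = -0.05255 m.
a = ω²·d²x/dθ² = (641.3)²·(-0.05255) = -21612 m/s²;  |a| = 21612 m/s².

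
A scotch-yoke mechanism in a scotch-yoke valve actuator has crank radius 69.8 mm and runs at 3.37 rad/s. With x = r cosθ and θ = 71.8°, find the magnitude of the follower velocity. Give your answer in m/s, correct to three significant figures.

ω = 3.37 rad/s
x = r cosθ ⇒ ẋ = −rω sinθ.
|v| = rω|sinθ| = 0.0698·3.37·|sin 71.8°| = 0.22346 m/s.

0.223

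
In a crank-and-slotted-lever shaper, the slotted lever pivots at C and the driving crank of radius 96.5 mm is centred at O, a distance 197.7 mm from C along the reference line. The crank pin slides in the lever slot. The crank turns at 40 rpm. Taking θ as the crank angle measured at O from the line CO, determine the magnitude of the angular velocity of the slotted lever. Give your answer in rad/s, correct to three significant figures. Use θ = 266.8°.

ω = 4.189 rad/s (from 40 rpm).
Crank pin A relative to C: A = (d + r cosθ, r sinθ); lever angle φ = atan2(r sinθ, d + r cosθ).
Differentiating tanφ: φ̇ = rω(d cosθ + r)/(d² + r² + 2dr cosθ).
d² + r² + 2dr cosθ = |CA|² = 0.0462676 m²;  d cosθ + r = +0.085464 m.
|ω_lever| = |0.0965·4.189·+0.085464| / 0.0462676 = 0.74666 rad/s.

0.747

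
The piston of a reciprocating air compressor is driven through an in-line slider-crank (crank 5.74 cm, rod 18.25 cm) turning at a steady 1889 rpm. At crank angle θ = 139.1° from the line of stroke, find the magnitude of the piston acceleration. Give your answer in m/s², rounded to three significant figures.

ω = 2π·1889/60 = 197.8 rad/s
x(θ) = r cosθ + √(L² − r² sin²θ); with ω constant, a = ω²·d²x/dθ².
d²x/dθ² = −r cosθ − r²(cos2θ)/√u − r⁴ sin²2θ/(4u^{3/2}),  u = L² − r² sin²θ = 0.0318938 m².
Substituting r = 0.0574 m, L = 0.1825 m, θ = 139.1°: d²x/dθ² = +0.040288 m.
a = ω²·d²x/dθ² = (197.8)²·(+0.040288) = +1576.5 m/s²;  |a| = 1576.5 m/s².

1580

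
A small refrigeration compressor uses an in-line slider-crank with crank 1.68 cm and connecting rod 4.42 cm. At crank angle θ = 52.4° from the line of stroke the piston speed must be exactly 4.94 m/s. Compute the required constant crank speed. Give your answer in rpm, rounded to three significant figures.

2850

For an in-line slider-crank, |v_piston| = rω|sinθ|·[1 + r cosθ/√(L² − r² sin²θ)].
With r = 0.0168 m, L = 0.0442 m, θ = 52.4°: the bracketed kinematic factor |dx/dθ| = 0.016548 m.
ω = v/|dx/dθ| = 4.94/0.016548 = 298.53 rad/s.
N = 60ω/(2π) = 2850.8 rpm.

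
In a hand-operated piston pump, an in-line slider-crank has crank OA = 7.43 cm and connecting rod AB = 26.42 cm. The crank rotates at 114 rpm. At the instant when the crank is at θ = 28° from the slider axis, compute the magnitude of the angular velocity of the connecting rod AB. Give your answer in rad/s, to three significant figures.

2.99

ω = 11.94 rad/s (converted from 114 rpm).
The rod makes angle φ with the slider axis where L sinφ = r sinθ; differentiating, L cosφ·φ̇ = r ω cosθ.
L cosφ = √(L² − r² sin²θ) = 0.26189 m.
|ω_rod| = r ω |cosθ| / √(L² − r² sin²θ) = 0.0743·11.94·0.88295/0.26189 = 2.9905 rad/s.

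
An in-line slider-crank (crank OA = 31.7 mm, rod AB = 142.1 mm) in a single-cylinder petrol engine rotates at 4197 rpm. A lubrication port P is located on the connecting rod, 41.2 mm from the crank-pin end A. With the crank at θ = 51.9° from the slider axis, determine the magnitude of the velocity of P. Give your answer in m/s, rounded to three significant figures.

ω = 439.5 rad/s.  Crank-pin speed |V_A| = rω = 13.932 m/s, perpendicular to OA.
Rod angle: sinφ = −(r/L) sinθ ⇒ φ = -10.111°; ω_rod = −rω cosθ/√(L²−r²sin²θ) = -61.453 rad/s.
V_P = V_A + ω_rod × AP, with AP = 0.0412 m along the rod.
Components: V_Px = −rω sinθ − a·ω_rod·sinφ = -11.408 m/s;  V_Py = rω cosθ + a·ω_rod·cosφ = +6.1043 m/s.
|V_P| = √(V_Px² + V_Py²) = 12.939 m/s.

12.9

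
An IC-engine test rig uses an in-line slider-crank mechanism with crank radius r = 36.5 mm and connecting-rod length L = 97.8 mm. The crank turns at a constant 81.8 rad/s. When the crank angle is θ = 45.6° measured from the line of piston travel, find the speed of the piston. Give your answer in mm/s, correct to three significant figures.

ω = 81.8 rad/s
For an in-line slider-crank, x = r cosθ + √(L² − r² sin²θ), so v = −rω sinθ·[1 + r cosθ/√(L² − r² sin²θ)].
With r = 0.0365 m, L = 0.0978 m, θ = 45.6°: √(L² − r² sin²θ) = 0.094259 m.
v = −0.0365·81.8·0.71447·[1 + 0.0365·0.69966/0.094259] = -2.7112 m/s.
|v| = 2.7112 m/s = 2711.2 mm/s.

2710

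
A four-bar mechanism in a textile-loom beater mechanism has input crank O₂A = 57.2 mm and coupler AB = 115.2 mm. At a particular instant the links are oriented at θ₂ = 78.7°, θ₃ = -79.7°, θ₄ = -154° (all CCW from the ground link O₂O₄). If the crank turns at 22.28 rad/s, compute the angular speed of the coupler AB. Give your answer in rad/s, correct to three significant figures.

ω₂ = 22.28 rad/s
Differentiating the loop-closure r₂e^{iθ₂}+r₃e^{iθ₃}=r₁+r₄e^{iθ₄} gives r₂ω₂e^{iθ₂}+r₃ω₃e^{iθ₃}=r₄ω₄e^{iθ₄}.
Eliminating the other unknown: ω₃ = r₂ω₂ sin(θ₄−θ₂) / [r₃ sin(θ₃−θ₄)].
Numerator sine = +0.79547; denominator sine = +0.96269.
Result = 0.0572·22.28·(+0.79547) / (0.1152·(+0.96269)) = +9.1411 rad/s; magnitude 9.1411 rad/s.

9.14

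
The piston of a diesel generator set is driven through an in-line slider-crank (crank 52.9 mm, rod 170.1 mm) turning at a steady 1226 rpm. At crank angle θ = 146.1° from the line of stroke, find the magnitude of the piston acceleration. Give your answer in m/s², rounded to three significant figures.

614

ω = 2π·1226/60 = 128.4 rad/s
x(θ) = r cosθ + √(L² − r² sin²θ); with ω constant, a = ω²·d²x/dθ².
d²x/dθ² = −r cosθ − r²(cos2θ)/√u − r⁴ sin²2θ/(4u^{3/2}),  u = L² − r² sin²θ = 0.0280635 m².
Substituting r = 0.0529 m, L = 0.1701 m, θ = 146.1°: d²x/dθ² = +0.037239 m.
a = ω²·d²x/dθ² = (128.4)²·(+0.037239) = +613.81 m/s²;  |a| = 613.81 m/s².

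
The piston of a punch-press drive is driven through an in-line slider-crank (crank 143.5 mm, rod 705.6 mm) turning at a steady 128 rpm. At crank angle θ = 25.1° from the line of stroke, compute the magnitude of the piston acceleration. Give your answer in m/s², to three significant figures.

ω = 2π·128/60 = 13.4 rad/s
x(θ) = r cosθ + √(L² − r² sin²θ); with ω constant, a = ω²·d²x/dθ².
d²x/dθ² = −r cosθ − r²(cos2θ)/√u − r⁴ sin²2θ/(4u^{3/2}),  u = L² − r² sin²θ = 0.494166 m².
Substituting r = 0.1435 m, L = 0.7056 m, θ = 25.1°: d²x/dθ² = -0.14888 m.
a = ω²·d²x/dθ² = (13.4)²·(-0.14888) = -26.749 m/s²;  |a| = 26.749 m/s².

26.7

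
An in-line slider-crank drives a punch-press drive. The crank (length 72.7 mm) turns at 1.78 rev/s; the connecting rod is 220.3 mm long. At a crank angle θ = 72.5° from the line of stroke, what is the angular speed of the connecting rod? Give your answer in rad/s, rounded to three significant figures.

1.17

ω = 11.18 rad/s (converted from 1.78 rev/s).
The rod makes angle φ with the slider axis where L sinφ = r sinθ; differentiating, L cosφ·φ̇ = r ω cosθ.
L cosφ = √(L² − r² sin²θ) = 0.2091 m.
|ω_rod| = r ω |cosθ| / √(L² − r² sin²θ) = 0.0727·11.18·0.30071/0.2091 = 1.1693 rad/s.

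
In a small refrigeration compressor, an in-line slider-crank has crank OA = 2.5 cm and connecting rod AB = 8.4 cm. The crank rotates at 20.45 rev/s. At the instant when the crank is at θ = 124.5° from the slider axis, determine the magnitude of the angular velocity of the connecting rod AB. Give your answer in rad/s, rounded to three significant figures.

22.3

ω = 128.5 rad/s (converted from 20.45 rev/s).
The rod makes angle φ with the slider axis where L sinφ = r sinθ; differentiating, L cosφ·φ̇ = r ω cosθ.
L cosφ = √(L² − r² sin²θ) = 0.081434 m.
|ω_rod| = r ω |cosθ| / √(L² − r² sin²θ) = 0.025·128.5·0.56641/0.081434 = 22.343 rad/s.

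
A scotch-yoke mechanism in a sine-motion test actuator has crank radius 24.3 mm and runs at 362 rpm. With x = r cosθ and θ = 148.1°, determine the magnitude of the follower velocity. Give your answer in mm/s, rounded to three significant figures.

487

ω = 37.91 rad/s (from 362 rpm).
x = r cosθ ⇒ ẋ = −rω sinθ.
|v| = rω|sinθ| = 0.0243·37.91·|sin 148.1°| = 0.48679 m/s = 486.79 mm/s.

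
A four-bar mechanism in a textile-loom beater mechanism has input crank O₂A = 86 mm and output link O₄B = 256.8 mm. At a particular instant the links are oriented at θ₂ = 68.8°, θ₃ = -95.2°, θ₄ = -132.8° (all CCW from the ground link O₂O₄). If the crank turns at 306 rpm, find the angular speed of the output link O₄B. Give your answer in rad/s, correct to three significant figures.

4.85

ω₂ = 32.04 rad/s (from 306 rpm).
Differentiating the loop-closure r₂e^{iθ₂}+r₃e^{iθ₃}=r₁+r₄e^{iθ₄} gives r₂ω₂e^{iθ₂}+r₃ω₃e^{iθ₃}=r₄ω₄e^{iθ₄}.
Eliminating the other unknown: ω₄ = r₂ω₂ sin(θ₂−θ₃) / [r₄ sin(θ₄−θ₃)].
Numerator sine = +0.27564; denominator sine = -0.61015.
Result = 0.086·32.04·(+0.27564) / (0.2568·(-0.61015)) = -4.848 rad/s; magnitude 4.848 rad/s.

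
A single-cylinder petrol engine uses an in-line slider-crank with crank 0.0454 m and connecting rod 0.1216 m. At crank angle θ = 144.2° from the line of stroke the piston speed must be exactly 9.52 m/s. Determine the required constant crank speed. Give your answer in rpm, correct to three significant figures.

4960

For an in-line slider-crank, |v_piston| = rω|sinθ|·[1 + r cosθ/√(L² − r² sin²θ)].
With r = 0.0454 m, L = 0.1216 m, θ = 144.2°: the bracketed kinematic factor |dx/dθ| = 0.018316 m.
ω = v/|dx/dθ| = 9.52/0.018316 = 519.76 rad/s.
N = 60ω/(2π) = 4963.3 rpm.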